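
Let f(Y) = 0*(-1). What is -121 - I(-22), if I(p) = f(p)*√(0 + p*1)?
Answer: -121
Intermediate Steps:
f(Y) = 0
I(p) = 0 (I(p) = 0*√(0 + p*1) = 0*√(0 + p) = 0*√p = 0)
-121 - I(-22) = -121 - 1*0 = -121 + 0 = -121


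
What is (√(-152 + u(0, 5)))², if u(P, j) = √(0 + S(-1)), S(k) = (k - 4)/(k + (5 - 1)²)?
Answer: -152 + I*√3/3 ≈ -152.0 + 0.57735*I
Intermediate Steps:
S(k) = (-4 + k)/(16 + k) (S(k) = (-4 + k)/(k + 4²) = (-4 + k)/(k + 16) = (-4 + k)/(16 + k))
u(P, j) = I*√3/3 (u(P, j) = √(0 + (-4 - 1)/(16 - 1)) = √(0 - 5/15) = √(0 + (1/15)*(-5)) = √(0 - ⅓) = √(-⅓) = I*√3/3)
(√(-152 + u(0, 5)))² = (√(-152 + I*√3/3))² = -152 + I*√3/3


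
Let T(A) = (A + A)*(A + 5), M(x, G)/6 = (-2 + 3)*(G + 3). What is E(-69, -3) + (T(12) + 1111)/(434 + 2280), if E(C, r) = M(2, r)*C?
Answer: 1519/2714 ≈ 0.55969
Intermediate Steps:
M(x, G) = 18 + 6*G (M(x, G) = 6*((-2 + 3)*(G + 3)) = 6*(1*(3 + G)) = 6*(3 + G) = 18 + 6*G)
T(A) = 2*A*(5 + A) (T(A) = (2*A)*(5 + A) = 2*A*(5 + A))
E(C, r) = C*(18 + 6*r) (E(C, r) = (18 + 6*r)*C = C*(18 + 6*r))
E(-69, -3) + (T(12) + 1111)/(434 + 2280) = 6*(-69)*(3 - 3) + (2*12*(5 + 12) + 1111)/(434 + 2280) = 6*(-69)*0 + (2*12*17 + 1111)/2714 = 0 + (408 + 1111)*(1/2714) = 0 + 1519*(1/2714) = 0 + 1519/2714 = 1519/2714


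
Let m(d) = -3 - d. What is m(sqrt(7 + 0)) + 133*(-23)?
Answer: -3062 - sqrt(7) ≈ -3064.6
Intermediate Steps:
m(sqrt(7 + 0)) + 133*(-23) = (-3 - sqrt(7 + 0)) + 133*(-23) = (-3 - sqrt(7)) - 3059 = -3062 - sqrt(7)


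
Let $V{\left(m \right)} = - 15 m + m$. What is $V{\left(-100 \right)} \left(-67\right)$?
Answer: $-93800$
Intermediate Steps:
$V{\left(m \right)} = - 14 m$
$V{\left(-100 \right)} \left(-67\right) = \left(-14\right) \left(-100\right) \left(-67\right) = 1400 \left(-67\right) = -93800$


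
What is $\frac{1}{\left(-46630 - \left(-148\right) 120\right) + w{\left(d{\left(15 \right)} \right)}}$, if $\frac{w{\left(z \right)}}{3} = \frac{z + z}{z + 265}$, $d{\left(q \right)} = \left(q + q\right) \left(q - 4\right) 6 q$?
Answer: $- \frac{5993}{172982270} \approx -3.4645 \cdot 10^{-5}$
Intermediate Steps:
$d{\left(q \right)} = 12 q^{2} \left(-4 + q\right)$ ($d{\left(q \right)} = 2 q \left(-4 + q\right) 6 q = 12 q \left(-4 + q\right) q = 12 q^{2} \left(-4 + q\right)$)
$w{\left(z \right)} = \frac{6 z}{265 + z}$ ($w{\left(z \right)} = 3 \frac{z + z}{z + 265} = 3 \frac{2 z}{265 + z} = \frac{6 z}{265 + z}$)
$\frac{1}{\left(-46630 - \left(-148\right) 120\right) + w{\left(d{\left(15 \right)} \right)}} = \frac{1}{\left(-46630 - \left(-148\right) 120\right) + \frac{6 \cdot 12 \cdot 15^{2} \left(-4 + 15\right)}{265 + 12 \cdot 15^{2} \left(-4 + 15\right)}} = \frac{1}{\left(-46630 - -17760\right) + \frac{6 \cdot 12 \cdot 225 \cdot 11}{265 + 12 \cdot 225 \cdot 11}} = \frac{1}{\left(-46630 + 17760\right) + 6 \cdot 29700 \frac{1}{265 + 29700}} = \frac{1}{-28870 + 6 \cdot 29700 \cdot \frac{1}{29965}} = \frac{1}{-28870 + \frac{35640}{5993}} = \frac{1}{- \frac{172982270}{5993}} = - \frac{5993}{172982270}$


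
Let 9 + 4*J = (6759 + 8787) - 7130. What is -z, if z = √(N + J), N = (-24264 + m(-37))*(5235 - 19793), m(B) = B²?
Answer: -√1333230047/2 ≈ -18257.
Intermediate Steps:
N = 333305410 (N = (-24264 + (-37)²)*(5235 - 19793) = (-24264 + 1369)*(-14558) = -22895*(-14558) = 333305410)
J = 8407/4 (J = -9/4 + ((6759 + 8787) - 7130)/4 = -9/4 + (15546 - 7130)/4 = -9/4 + (¼)*8416 = -9/4 + 2104 = 8407/4 ≈ 2101.8)
z = √1333230047/2 (z = √(333305410 + 8407/4) = √(1333230047/4) = √1333230047/2 ≈ 18257.)
-z = -√1333230047/2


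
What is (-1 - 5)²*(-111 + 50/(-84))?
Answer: -28122/7 ≈ -4017.4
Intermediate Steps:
(-1 - 5)²*(-111 + 50/(-84)) = (-6)²*(-111 + 50*(-1/84)) = 36*(-111 - 25/42) = 36*(-4687/42) = -28122/7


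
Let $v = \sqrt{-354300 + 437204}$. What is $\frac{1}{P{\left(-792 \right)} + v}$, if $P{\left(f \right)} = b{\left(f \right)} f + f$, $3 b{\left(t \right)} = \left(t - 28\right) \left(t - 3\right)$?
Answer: $- \frac{21512799}{3702404166504845} - \frac{\sqrt{20726}}{14809616666019380} \approx -5.8105 \cdot 10^{-9}$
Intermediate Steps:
$b{\left(t \right)} = \frac{\left(-28 + t\right) \left(-3 + t\right)}{3}$ ($b{\left(t \right)} = \frac{\left(t - 28\right) \left(t - 3\right)}{3} = \frac{\left(-28 + t\right) \left(-3 + t\right)}{3}$)
$v = 2 \sqrt{20726}$ ($v = \sqrt{82904} = 2 \sqrt{20726} \approx 287.93$)
$P{\left(f \right)} = f + f \left(28 - \frac{31 f}{3} + \frac{f^{2}}{3}\right)$ ($P{\left(f \right)} = \left(28 - \frac{31 f}{3} + \frac{f^{2}}{3}\right) f + f = f \left(28 - \frac{31 f}{3} + \frac{f^{2}}{3}\right) + f = f + f \left(28 - \frac{31 f}{3} + \frac{f^{2}}{3}\right)$)
$\frac{1}{P{\left(-792 \right)} + v} = \frac{1}{\frac{1}{3} \left(-792\right) \left(87 + \left(-792\right)^{2} - -24552\right) + 2 \sqrt{20726}} = \frac{1}{\frac{1}{3} \left(-792\right) \left(87 + 627264 + 24552\right) + 2 \sqrt{20726}} = \frac{1}{\frac{1}{3} \left(-792\right) 651903 + 2 \sqrt{20726}} = \frac{1}{-172102392 + 2 \sqrt{20726}}$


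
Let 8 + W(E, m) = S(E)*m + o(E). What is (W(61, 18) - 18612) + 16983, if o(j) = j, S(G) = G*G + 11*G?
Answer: 77480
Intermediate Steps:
S(G) = G² + 11*G
W(E, m) = -8 + E + E*m*(11 + E) (W(E, m) = -8 + ((E*(11 + E))*m + E) = -8 + (E*m*(11 + E) + E) = -8 + (E + E*m*(11 + E)) = -8 + E + E*m*(11 + E))
(W(61, 18) - 18612) + 16983 = ((-8 + 61 + 61*18*(11 + 61)) - 18612) + 16983 = ((-8 + 61 + 61*18*72) - 18612) + 16983 = ((-8 + 61 + 79056) - 18612) + 16983 = (79109 - 18612) + 16983 = 60497 + 16983 = 77480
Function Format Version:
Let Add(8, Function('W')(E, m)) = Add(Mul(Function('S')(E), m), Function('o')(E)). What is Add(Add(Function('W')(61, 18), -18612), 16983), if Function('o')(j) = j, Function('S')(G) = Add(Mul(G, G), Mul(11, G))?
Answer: 77480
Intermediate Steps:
Function('S')(G) = Add(Pow(G, 2), Mul(11, G))
Function('W')(E, m) = Add(-8, E, Mul(E, m, Add(11, E))) (Function('W')(E, m) = Add(-8, Add(Mul(Mul(E, Add(11, E)), m), E)) = Add(-8, Add(Mul(E, m, Add(11, E)), E)) = Add(-8, Add(E, Mul(E, m, Add(11, E)))) = Add(-8, E, Mul(E, m, Add(11, E))))
Add(Add(Function('W')(61, 18), -18612), 16983) = Add(Add(Add(-8, 61, Mul(61, 18, Add(11, 61))), -18612), 16983) = Add(Add(Add(-8, 61, Mul(61, 18, 72)), -18612), 16983) = Add(Add(Add(-8, 61, 79056), -18612), 16983) = Add(Add(79109, -18612), 16983) = Add(60497, 16983) = 77480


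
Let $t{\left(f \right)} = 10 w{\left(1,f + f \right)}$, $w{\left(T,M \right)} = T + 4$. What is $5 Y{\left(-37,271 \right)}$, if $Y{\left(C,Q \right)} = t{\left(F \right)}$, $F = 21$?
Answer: $250$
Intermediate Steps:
$w{\left(T,M \right)} = 4 + T$
$t{\left(f \right)} = 50$ ($t{\left(f \right)} = 10 \left(4 + 1\right) = 10 \cdot 5 = 50$)
$Y{\left(C,Q \right)} = 50$
$5 Y{\left(-37,271 \right)} = 5 \cdot 50 = 250$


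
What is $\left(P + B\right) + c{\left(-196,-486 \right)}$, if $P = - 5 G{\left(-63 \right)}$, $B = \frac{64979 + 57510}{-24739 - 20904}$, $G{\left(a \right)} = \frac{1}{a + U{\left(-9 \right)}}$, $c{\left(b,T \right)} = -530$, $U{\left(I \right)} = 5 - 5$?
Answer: $- \frac{1531508362}{2875509} \approx -532.6$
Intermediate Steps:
$U{\left(I \right)} = 0$ ($U{\left(I \right)} = 5 - 5 = 0$)
$G{\left(a \right)} = \frac{1}{a}$ ($G{\left(a \right)} = \frac{1}{a + 0} = \frac{1}{a}$)
$B = - \frac{122489}{45643}$ ($B = \frac{122489}{-45643} = 122489 \left(- \frac{1}{45643}\right) = - \frac{122489}{45643} \approx -2.6836$)
$P = \frac{5}{63}$ ($P = - \frac{5}{-63} = \left(-5\right) \left(- \frac{1}{63}\right) = \frac{5}{63} \approx 0.079365$)
$\left(P + B\right) + c{\left(-196,-486 \right)} = \left(\frac{5}{63} - \frac{122489}{45643}\right) - 530 = - \frac{7488592}{2875509} - 530 = - \frac{1531508362}{2875509}$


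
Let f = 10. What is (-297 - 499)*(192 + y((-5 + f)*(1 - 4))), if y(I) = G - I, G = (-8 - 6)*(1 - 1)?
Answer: -164772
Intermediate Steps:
G = 0 (G = -14*0 = 0)
y(I) = -I (y(I) = 0 - I = -I)
(-297 - 499)*(192 + y((-5 + f)*(1 - 4))) = (-297 - 499)*(192 - (-5 + 10)*(1 - 4)) = -796*(192 - 5*(-3)) = -796*(192 - 1*(-15)) = -796*(192 + 15) = -796*207 = -164772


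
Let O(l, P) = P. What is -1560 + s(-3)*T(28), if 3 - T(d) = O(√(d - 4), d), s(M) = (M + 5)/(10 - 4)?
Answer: -4705/3 ≈ -1568.3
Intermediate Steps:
s(M) = ⅚ + M/6 (s(M) = (5 + M)/6 = (5 + M)*(⅙) = ⅚ + M/6)
T(d) = 3 - d
-1560 + s(-3)*T(28) = -1560 + (⅚ + (⅙)*(-3))*(3 - 1*28) = -1560 + (⅚ - ½)*(3 - 28) = -1560 + (⅓)*(-25) = -1560 - 25/3 = -4705/3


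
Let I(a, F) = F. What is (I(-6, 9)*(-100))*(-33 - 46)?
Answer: 71100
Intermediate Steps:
(I(-6, 9)*(-100))*(-33 - 46) = (9*(-100))*(-33 - 46) = -900*(-79) = 71100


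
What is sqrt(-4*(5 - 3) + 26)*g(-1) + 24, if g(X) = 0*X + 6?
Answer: 24 + 18*sqrt(2) ≈ 49.456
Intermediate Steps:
g(X) = 6 (g(X) = 0 + 6 = 6)
sqrt(-4*(5 - 3) + 26)*g(-1) + 24 = sqrt(-4*(5 - 3) + 26)*6 + 24 = sqrt(-4*2 + 26)*6 + 24 = sqrt(-8 + 26)*6 + 24 = sqrt(18)*6 + 24 = (3*sqrt(2))*6 + 24 = 18*sqrt(2) + 24 = 24 + 18*sqrt(2)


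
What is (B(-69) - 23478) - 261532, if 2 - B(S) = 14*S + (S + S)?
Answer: -283904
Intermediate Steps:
B(S) = 2 - 16*S (B(S) = 2 - (14*S + (S + S)) = 2 - (14*S + 2*S) = 2 - 16*S)
(B(-69) - 23478) - 261532 = ((2 - 16*(-69)) - 23478) - 261532 = ((2 + 1104) - 23478) - 261532 = (1106 - 23478) - 261532 = -22372 - 261532 = -283904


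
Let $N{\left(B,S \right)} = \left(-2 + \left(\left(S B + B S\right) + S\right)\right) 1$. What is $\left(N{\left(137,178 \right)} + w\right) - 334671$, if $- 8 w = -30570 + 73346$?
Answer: $-291070$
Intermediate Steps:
$w = -5347$ ($w = - \frac{-30570 + 73346}{8} = \left(- \frac{1}{8}\right) 42776 = -5347$)
$N{\left(B,S \right)} = -2 + S + 2 B S$ ($N{\left(B,S \right)} = \left(-2 + \left(\left(B S + B S\right) + S\right)\right) 1 = \left(-2 + \left(2 B S + S\right)\right) 1 = \left(-2 + \left(S + 2 B S\right)\right) 1 = \left(-2 + S + 2 B S\right) 1 = -2 + S + 2 B S$)
$\left(N{\left(137,178 \right)} + w\right) - 334671 = \left(\left(-2 + 178 + 2 \cdot 137 \cdot 178\right) - 5347\right) - 334671 = \left(\left(-2 + 178 + 48772\right) - 5347\right) - 334671 = \left(48948 - 5347\right) - 334671 = 43601 - 334671 = -291070$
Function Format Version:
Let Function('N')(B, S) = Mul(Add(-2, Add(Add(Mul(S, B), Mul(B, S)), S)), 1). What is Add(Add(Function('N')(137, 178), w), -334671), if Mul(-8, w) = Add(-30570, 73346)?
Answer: -291070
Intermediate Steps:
w = -5347 (w = Mul(Rational(-1, 8), Add(-30570, 73346)) = Mul(Rational(-1, 8), 42776) = -5347)
Function('N')(B, S) = Add(-2, S, Mul(2, B, S)) (Function('N')(B, S) = Mul(Add(-2, Add(Add(Mul(B, S), Mul(B, S)), S)), 1) = Mul(Add(-2, Add(Mul(2, B, S), S)), 1) = Mul(Add(-2, Add(S, Mul(2, B, S))), 1) = Mul(Add(-2, S, Mul(2, B, S)), 1) = Add(-2, S, Mul(2, B, S)))
Add(Add(Function('N')(137, 178), w), -334671) = Add(Add(Add(-2, 178, Mul(2, 137, 178)), -5347), -334671) = Add(Add(Add(-2, 178, 48772), -5347), -334671) = Add(Add(48948, -5347), -334671) = Add(43601, -334671) = -291070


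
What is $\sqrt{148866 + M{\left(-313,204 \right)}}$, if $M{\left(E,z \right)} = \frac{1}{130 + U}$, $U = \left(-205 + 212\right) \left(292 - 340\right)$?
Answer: $\frac{\sqrt{6317277370}}{206} \approx 385.83$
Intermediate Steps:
$U = -336$ ($U = 7 \left(-48\right) = -336$)
$M{\left(E,z \right)} = - \frac{1}{206}$ ($M{\left(E,z \right)} = \frac{1}{130 - 336} = \frac{1}{-206} = - \frac{1}{206}$)
$\sqrt{148866 + M{\left(-313,204 \right)}} = \sqrt{148866 - \frac{1}{206}} = \sqrt{\frac{30666395}{206}} = \frac{\sqrt{6317277370}}{206}$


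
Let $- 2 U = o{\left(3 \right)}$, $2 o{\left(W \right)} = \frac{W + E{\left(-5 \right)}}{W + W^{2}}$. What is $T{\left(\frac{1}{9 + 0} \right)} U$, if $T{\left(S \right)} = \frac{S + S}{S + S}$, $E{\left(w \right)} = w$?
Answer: $\frac{1}{24} \approx 0.041667$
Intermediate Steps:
$o{\left(W \right)} = \frac{-5 + W}{2 \left(W + W^{2}\right)}$ ($o{\left(W \right)} = \frac{\left(W - 5\right) \frac{1}{W + W^{2}}}{2} = \frac{\left(-5 + W\right) \frac{1}{W + W^{2}}}{2} = \frac{\frac{1}{W + W^{2}} \left(-5 + W\right)}{2} = \frac{-5 + W}{2 \left(W + W^{2}\right)}$)
$U = \frac{1}{24}$ ($U = - \frac{\frac{1}{2} \cdot \frac{1}{3} \frac{1}{1 + 3} \left(-5 + 3\right)}{2} = - \frac{\frac{1}{2} \cdot \frac{1}{3} \cdot \frac{1}{4} \left(-2\right)}{2} = \left(- \frac{1}{2}\right) \left(- \frac{1}{12}\right) = \frac{1}{24} \approx 0.041667$)
$T{\left(S \right)} = 1$ ($T{\left(S \right)} = \frac{2 S}{2 S} = 2 S \frac{1}{2 S} = 1$)
$T{\left(\frac{1}{9 + 0} \right)} U = 1 \cdot \frac{1}{24} = \frac{1}{24}$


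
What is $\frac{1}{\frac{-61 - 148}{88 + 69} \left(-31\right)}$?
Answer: $\frac{157}{6479} \approx 0.024232$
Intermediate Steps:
$\frac{1}{\frac{-61 - 148}{88 + 69} \left(-31\right)} = \frac{1}{- \frac{209}{157} \left(-31\right)} = \frac{1}{\left(-209\right) \frac{1}{157} \left(-31\right)} = \frac{1}{\left(- \frac{209}{157}\right) \left(-31\right)} = \frac{1}{\frac{6479}{157}} = \frac{157}{6479}$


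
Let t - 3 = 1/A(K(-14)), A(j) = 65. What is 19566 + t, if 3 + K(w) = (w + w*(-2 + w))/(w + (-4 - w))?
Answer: 1271986/65 ≈ 19569.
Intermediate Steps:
K(w) = -3 - w/4 - w*(-2 + w)/4 (K(w) = -3 + (w + w*(-2 + w))/(w + (-4 - w)) = -3 + (w + w*(-2 + w))/(-4) = -3 + (w + w*(-2 + w))*(-¼) = -3 + (-w/4 - w*(-2 + w)/4) = -3 - w/4 - w*(-2 + w)/4)
t = 196/65 (t = 3 + 1/65 = 196/65 ≈ 3.0154)
19566 + t = 19566 + 196/65 = 1271986/65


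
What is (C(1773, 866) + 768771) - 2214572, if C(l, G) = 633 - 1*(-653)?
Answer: -1444515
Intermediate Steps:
C(l, G) = 1286 (C(l, G) = 633 + 653 = 1286)
(C(1773, 866) + 768771) - 2214572 = (1286 + 768771) - 2214572 = 770057 - 2214572 = -1444515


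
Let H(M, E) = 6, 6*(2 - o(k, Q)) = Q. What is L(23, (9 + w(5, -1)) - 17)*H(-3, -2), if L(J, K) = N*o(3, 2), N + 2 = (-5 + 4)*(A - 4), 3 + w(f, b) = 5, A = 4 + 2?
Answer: -40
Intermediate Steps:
A = 6
o(k, Q) = 2 - Q/6
w(f, b) = 2 (w(f, b) = -3 + 5 = 2)
N = -4 (N = -2 + (-5 + 4)*(6 - 4) = -2 - 1*2 = -2 - 2 = -4)
L(J, K) = -20/3 (L(J, K) = -4*(2 - ⅙*2) = -4*(2 - ⅓) = -4*5/3 = -20/3)
L(23, (9 + w(5, -1)) - 17)*H(-3, -2) = -20/3*6 = -40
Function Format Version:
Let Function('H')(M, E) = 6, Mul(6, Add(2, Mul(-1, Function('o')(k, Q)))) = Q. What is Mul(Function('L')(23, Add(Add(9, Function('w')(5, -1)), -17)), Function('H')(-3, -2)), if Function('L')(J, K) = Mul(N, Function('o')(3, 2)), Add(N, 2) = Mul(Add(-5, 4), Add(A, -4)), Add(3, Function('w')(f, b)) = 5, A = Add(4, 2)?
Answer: -40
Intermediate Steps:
A = 6
Function('o')(k, Q) = Add(2, Mul(Rational(-1, 6), Q))
Function('w')(f, b) = 2 (Function('w')(f, b) = Add(-3, 5) = 2)
N = -4 (N = Add(-2, Mul(Add(-5, 4), Add(6, -4))) = Add(-2, Mul(-1, 2)) = Add(-2, -2) = -4)
Function('L')(J, K) = Rational(-20, 3) (Function('L')(J, K) = Mul(-4, Add(2, Mul(Rational(-1, 6), 2))) = Mul(-4, Add(2, Rational(-1, 3))) = Mul(-4, Rational(5, 3)) = Rational(-20, 3))
Mul(Function('L')(23, Add(Add(9, Function('w')(5, -1)), -17)), Function('H')(-3, -2)) = Mul(Rational(-20, 3), 6) = -40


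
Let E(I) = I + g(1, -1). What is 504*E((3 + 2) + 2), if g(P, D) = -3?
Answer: 2016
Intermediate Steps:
E(I) = -3 + I (E(I) = I - 3 = -3 + I)
504*E((3 + 2) + 2) = 504*(-3 + ((3 + 2) + 2)) = 504*(-3 + (5 + 2)) = 504*(-3 + 7) = 504*4 = 2016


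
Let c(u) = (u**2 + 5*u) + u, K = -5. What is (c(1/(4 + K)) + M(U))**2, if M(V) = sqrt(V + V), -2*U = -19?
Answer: (-5 + sqrt(19))**2 ≈ 0.41101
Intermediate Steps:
U = 19/2 (U = -1/2*(-19) = 19/2 ≈ 9.5000)
c(u) = u**2 + 6*u
M(V) = sqrt(2)*sqrt(V) (M(V) = sqrt(2*V) = sqrt(2)*sqrt(V))
(c(1/(4 + K)) + M(U))**2 = ((6 + 1/(4 - 5))/(4 - 5) + sqrt(2)*sqrt(19/2))**2 = ((6 + 1/(-1))/(-1) + sqrt(2)*(sqrt(38)/2))**2 = (-(6 - 1) + sqrt(19))**2 = (-1*5 + sqrt(19))**2 = (-5 + sqrt(19))**2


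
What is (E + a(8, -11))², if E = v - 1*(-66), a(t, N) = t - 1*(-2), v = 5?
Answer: 6561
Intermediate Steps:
a(t, N) = 2 + t (a(t, N) = t + 2 = 2 + t)
E = 71 (E = 5 - 1*(-66) = 5 + 66 = 71)
(E + a(8, -11))² = (71 + (2 + 8))² = (71 + 10)² = 81² = 6561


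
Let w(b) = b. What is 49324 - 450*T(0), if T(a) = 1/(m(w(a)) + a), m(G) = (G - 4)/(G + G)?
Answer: 49324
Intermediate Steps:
m(G) = (-4 + G)/(2*G) (m(G) = (-4 + G)/((2*G)) = (-4 + G)*(1/(2*G)) = (-4 + G)/(2*G))
T(a) = 1/(a + (-4 + a)/(2*a)) (T(a) = 1/((-4 + a)/(2*a) + a) = 1/(a + (-4 + a)/(2*a)))
49324 - 450*T(0) = 49324 - 900*0/(-4 + 0 + 2*0**2) = 49324 - 900*0/(-4 + 0 + 2*0) = 49324 - 900*0/(-4 + 0 + 0) = 49324 - 900*0/(-4) = 49324 - 900*0*(-1)/4 = 49324 - 450*0 = 49324 + 0 = 49324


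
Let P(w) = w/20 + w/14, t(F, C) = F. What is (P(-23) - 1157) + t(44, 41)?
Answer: -156211/140 ≈ -1115.8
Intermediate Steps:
P(w) = 17*w/140 (P(w) = w*(1/20) + w*(1/14) = w/20 + w/14 = 17*w/140)
(P(-23) - 1157) + t(44, 41) = ((17/140)*(-23) - 1157) + 44 = (-391/140 - 1157) + 44 = -162371/140 + 44 = -156211/140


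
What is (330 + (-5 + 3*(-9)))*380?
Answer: 113240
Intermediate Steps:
(330 + (-5 + 3*(-9)))*380 = (330 + (-5 - 27))*380 = (330 - 32)*380 = 298*380 = 113240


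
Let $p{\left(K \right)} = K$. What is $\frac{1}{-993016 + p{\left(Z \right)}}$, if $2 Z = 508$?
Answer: $- \frac{1}{992762} \approx -1.0073 \cdot 10^{-6}$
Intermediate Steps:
$Z = 254$ ($Z = \frac{1}{2} \cdot 508 = 254$)
$\frac{1}{-993016 + p{\left(Z \right)}} = \frac{1}{-993016 + 254} = \frac{1}{-992762} = - \frac{1}{992762}$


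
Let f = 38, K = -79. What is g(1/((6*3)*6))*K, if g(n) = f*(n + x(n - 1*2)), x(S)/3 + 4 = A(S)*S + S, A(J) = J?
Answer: 35446115/1944 ≈ 18234.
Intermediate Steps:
x(S) = -12 + 3*S + 3*S² (x(S) = -12 + 3*(S*S + S) = -12 + 3*(S² + S) = -12 + 3*(S + S²) = -12 + (3*S + 3*S²) = -12 + 3*S + 3*S²)
g(n) = -684 + 114*(-2 + n)² + 152*n (g(n) = 38*(n + (-12 + 3*(n - 1*2) + 3*(n - 1*2)²)) = 38*(n + (-12 + 3*(n - 2) + 3*(n - 2)²)) = 38*(n + (-12 + 3*(-2 + n) + 3*(-2 + n)²)) = 38*(n + (-12 + (-6 + 3*n) + 3*(-2 + n)²)) = 38*(n + (-18 + 3*n + 3*(-2 + n)²)) = 38*(-18 + 3*(-2 + n)² + 4*n) = -684 + 114*(-2 + n)² + 152*n)
g(1/((6*3)*6))*K = (-228 - 304/((6*3)*6) + 114*(1/((6*3)*6))²)*(-79) = (-228 - 304/(18*6) + 114*(1/(18*6))²)*(-79) = (-228 - 304/108 + 114*(1/108)²)*(-79) = (-228 - 304*1/108 + 114*(1/108)²)*(-79) = (-228 - 76/27 + 114*(1/11664))*(-79) = (-228 - 76/27 + 19/1944)*(-79) = -448685/1944*(-79) = 35446115/1944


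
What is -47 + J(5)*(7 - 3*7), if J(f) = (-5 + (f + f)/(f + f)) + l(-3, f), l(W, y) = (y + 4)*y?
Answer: -621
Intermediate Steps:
l(W, y) = y*(4 + y) (l(W, y) = (4 + y)*y = y*(4 + y))
J(f) = -4 + f*(4 + f) (J(f) = (-5 + (f + f)/(f + f)) + f*(4 + f) = (-5 + (2*f)/((2*f))) + f*(4 + f) = (-5 + (2*f)*(1/(2*f))) + f*(4 + f) = (-5 + 1) + f*(4 + f) = -4 + f*(4 + f))
-47 + J(5)*(7 - 3*7) = -47 + (-4 + 5*(4 + 5))*(7 - 3*7) = -47 + (-4 + 5*9)*(7 - 21) = -47 + (-4 + 45)*(-14) = -47 + 41*(-14) = -47 - 574 = -621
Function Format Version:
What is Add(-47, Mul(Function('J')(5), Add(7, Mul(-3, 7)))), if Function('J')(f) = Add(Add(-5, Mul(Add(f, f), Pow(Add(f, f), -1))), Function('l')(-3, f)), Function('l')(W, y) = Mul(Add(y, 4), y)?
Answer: -621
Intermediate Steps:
Function('l')(W, y) = Mul(y, Add(4, y)) (Function('l')(W, y) = Mul(Add(4, y), y) = Mul(y, Add(4, y)))
Function('J')(f) = Add(-4, Mul(f, Add(4, f))) (Function('J')(f) = Add(Add(-5, Mul(Add(f, f), Pow(Add(f, f), -1))), Mul(f, Add(4, f))) = Add(Add(-5, Mul(Mul(2, f), Pow(Mul(2, f), -1))), Mul(f, Add(4, f))) = Add(Add(-5, Mul(Mul(2, f), Mul(Rational(1, 2), Pow(f, -1)))), Mul(f, Add(4, f))) = Add(Add(-5, 1), Mul(f, Add(4, f))) = Add(-4, Mul(f, Add(4, f))))
Add(-47, Mul(Function('J')(5), Add(7, Mul(-3, 7)))) = Add(-47, Mul(Add(-4, Mul(5, Add(4, 5))), Add(7, Mul(-3, 7)))) = Add(-47, Mul(Add(-4, Mul(5, 9)), Add(7, -21))) = Add(-47, Mul(Add(-4, 45), -14)) = Add(-47, Mul(41, -14)) = Add(-47, -574) = -621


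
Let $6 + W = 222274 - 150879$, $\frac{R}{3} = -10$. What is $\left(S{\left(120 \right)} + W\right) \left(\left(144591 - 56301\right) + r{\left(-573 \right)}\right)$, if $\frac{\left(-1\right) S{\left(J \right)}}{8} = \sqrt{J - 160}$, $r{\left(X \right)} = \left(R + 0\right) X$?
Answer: $7530111720 - 1687680 i \sqrt{10} \approx 7.5301 \cdot 10^{9} - 5.3369 \cdot 10^{6} i$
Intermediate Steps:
$R = -30$ ($R = 3 \left(-10\right) = -30$)
$r{\left(X \right)} = - 30 X$ ($r{\left(X \right)} = \left(-30 + 0\right) X = - 30 X$)
$W = 71389$ ($W = -6 + \left(222274 - 150879\right) = -6 + 71395 = 71389$)
$S{\left(J \right)} = - 8 \sqrt{-160 + J}$ ($S{\left(J \right)} = - 8 \sqrt{J - 160} = - 8 \sqrt{-160 + J}$)
$\left(S{\left(120 \right)} + W\right) \left(\left(144591 - 56301\right) + r{\left(-573 \right)}\right) = \left(- 8 \sqrt{-160 + 120} + 71389\right) \left(\left(144591 - 56301\right) - -17190\right) = \left(- 8 \sqrt{-40} + 71389\right) \left(88290 + 17190\right) = \left(- 8 \cdot 2 i \sqrt{10} + 71389\right) 105480 = \left(- 16 i \sqrt{10} + 71389\right) 105480 = \left(71389 - 16 i \sqrt{10}\right) 105480 = 7530111720 - 1687680 i \sqrt{10}$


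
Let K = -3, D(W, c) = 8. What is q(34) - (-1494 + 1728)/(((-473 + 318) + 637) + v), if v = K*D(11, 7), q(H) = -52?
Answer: -12025/229 ≈ -52.511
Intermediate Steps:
v = -24 (v = -3*8 = -24)
q(34) - (-1494 + 1728)/(((-473 + 318) + 637) + v) = -52 - (-1494 + 1728)/(((-473 + 318) + 637) - 24) = -52 - 234/((-155 + 637) - 24) = -52 - 234/(482 - 24) = -52 - 234/458 = -52 - 1*117/229 = -52 - 117/229 = -12025/229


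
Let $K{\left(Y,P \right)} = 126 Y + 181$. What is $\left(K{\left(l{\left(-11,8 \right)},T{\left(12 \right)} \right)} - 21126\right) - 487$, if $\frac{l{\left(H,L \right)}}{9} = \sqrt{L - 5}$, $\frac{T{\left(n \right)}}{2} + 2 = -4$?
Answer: $-21432 + 1134 \sqrt{3} \approx -19468.0$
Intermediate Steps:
$T{\left(n \right)} = -12$ ($T{\left(n \right)} = -4 + 2 \left(-4\right) = -4 - 8 = -12$)
$l{\left(H,L \right)} = 9 \sqrt{-5 + L}$ ($l{\left(H,L \right)} = 9 \sqrt{L - 5} = 9 \sqrt{-5 + L}$)
$K{\left(Y,P \right)} = 181 + 126 Y$
$\left(K{\left(l{\left(-11,8 \right)},T{\left(12 \right)} \right)} - 21126\right) - 487 = \left(\left(181 + 126 \cdot 9 \sqrt{-5 + 8}\right) - 21126\right) - 487 = \left(\left(181 + 126 \cdot 9 \sqrt{3}\right) - 21126\right) - 487 = \left(\left(181 + 1134 \sqrt{3}\right) - 21126\right) - 487 = \left(-20945 + 1134 \sqrt{3}\right) - 487 = -21432 + 1134 \sqrt{3}$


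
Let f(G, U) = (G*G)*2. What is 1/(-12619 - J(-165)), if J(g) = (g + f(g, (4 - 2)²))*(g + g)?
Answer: 1/17901431 ≈ 5.5861e-8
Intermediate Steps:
f(G, U) = 2*G² (f(G, U) = G²*2 = 2*G²)
J(g) = 2*g*(g + 2*g²) (J(g) = (g + 2*g²)*(g + g) = (g + 2*g²)*(2*g) = 2*g*(g + 2*g²))
1/(-12619 - J(-165)) = 1/(-12619 - (-165)²*(2 + 4*(-165))) = 1/(-12619 - 27225*(2 - 660)) = 1/(-12619 - 27225*(-658)) = 1/(-12619 - 1*(-17914050)) = 1/(-12619 + 17914050) = 1/17901431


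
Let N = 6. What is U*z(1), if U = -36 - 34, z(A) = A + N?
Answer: -490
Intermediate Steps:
z(A) = 6 + A (z(A) = A + 6 = 6 + A)
U = -70
U*z(1) = -70*(6 + 1) = -70*7 = -490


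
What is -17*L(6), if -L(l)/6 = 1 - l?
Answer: -510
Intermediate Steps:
L(l) = -6 + 6*l (L(l) = -6*(1 - l) = -6 + 6*l)
-17*L(6) = -17*(-6 + 6*6) = -17*(-6 + 36) = -17*30 = -510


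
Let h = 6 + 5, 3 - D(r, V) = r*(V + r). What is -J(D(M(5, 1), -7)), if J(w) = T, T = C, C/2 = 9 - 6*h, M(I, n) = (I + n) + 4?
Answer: 114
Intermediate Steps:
M(I, n) = 4 + I + n
D(r, V) = 3 - r*(V + r)
h = 11
C = -114 (C = 2*(9 - 6*11) = 2*(9 - 66) = 2*(-57) = -114)
T = -114
J(w) = -114
-J(D(M(5, 1), -7)) = -1*(-114) = 114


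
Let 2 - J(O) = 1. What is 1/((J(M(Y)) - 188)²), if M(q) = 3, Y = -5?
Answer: 1/34969 ≈ 2.8597e-5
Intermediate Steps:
J(O) = 1 (J(O) = 2 - 1*1 = 2 - 1 = 1)
1/((J(M(Y)) - 188)²) = 1/((1 - 188)²) = 1/((-187)²) = 1/34969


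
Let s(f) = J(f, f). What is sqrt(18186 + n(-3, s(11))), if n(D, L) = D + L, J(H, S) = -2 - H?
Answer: sqrt(18170) ≈ 134.80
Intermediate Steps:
s(f) = -2 - f
sqrt(18186 + n(-3, s(11))) = sqrt(18186 + (-3 + (-2 - 1*11))) = sqrt(18186 + (-3 + (-2 - 11))) = sqrt(18186 + (-3 - 13)) = sqrt(18186 - 16) = sqrt(18170)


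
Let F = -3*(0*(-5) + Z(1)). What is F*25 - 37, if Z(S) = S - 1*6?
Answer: 338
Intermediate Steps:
Z(S) = -6 + S (Z(S) = S - 6 = -6 + S)
F = 15 (F = -3*(0*(-5) + (-6 + 1)) = -3*(0 - 5) = -3*(-5) = 15)
F*25 - 37 = 15*25 - 37 = 375 - 37 = 338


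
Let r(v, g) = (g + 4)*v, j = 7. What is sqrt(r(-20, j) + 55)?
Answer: I*sqrt(165) ≈ 12.845*I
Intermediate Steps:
r(v, g) = v*(4 + g) (r(v, g) = (4 + g)*v = v*(4 + g))
sqrt(r(-20, j) + 55) = sqrt(-20*(4 + 7) + 55) = sqrt(-20*11 + 55) = sqrt(-220 + 55) = sqrt(-165) = I*sqrt(165)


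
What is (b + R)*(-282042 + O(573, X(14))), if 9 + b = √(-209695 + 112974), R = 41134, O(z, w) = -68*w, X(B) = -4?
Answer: -11587791250 - 87630470*I ≈ -1.1588e+10 - 8.763e+7*I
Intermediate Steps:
b = -9 + 311*I (b = -9 + √(-209695 + 112974) = -9 + √(-96721) = -9 + 311*I ≈ -9.0 + 311.0*I)
(b + R)*(-282042 + O(573, X(14))) = ((-9 + 311*I) + 41134)*(-282042 - 68*(-4)) = (41125 + 311*I)*(-282042 + 272) = (41125 + 311*I)*(-281770) = -11587791250 - 87630470*I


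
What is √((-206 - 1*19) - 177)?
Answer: I*√402 ≈ 20.05*I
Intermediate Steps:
√((-206 - 1*19) - 177) = √((-206 - 19) - 177) = √(-225 - 177) = √(-402) = I*√402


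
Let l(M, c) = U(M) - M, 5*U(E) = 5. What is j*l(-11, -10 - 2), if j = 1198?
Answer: 14376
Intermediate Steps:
U(E) = 1 (U(E) = (1/5)*5 = 1)
l(M, c) = 1 - M
j*l(-11, -10 - 2) = 1198*(1 - 1*(-11)) = 1198*(1 + 11) = 1198*12 = 14376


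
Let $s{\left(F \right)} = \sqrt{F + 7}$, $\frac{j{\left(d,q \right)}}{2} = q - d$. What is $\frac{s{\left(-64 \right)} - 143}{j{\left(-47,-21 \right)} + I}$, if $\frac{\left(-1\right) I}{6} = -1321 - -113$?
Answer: $- \frac{143}{7300} + \frac{i \sqrt{57}}{7300} \approx -0.019589 + 0.0010342 i$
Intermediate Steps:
$j{\left(d,q \right)} = - 2 d + 2 q$ ($j{\left(d,q \right)} = 2 \left(q - d\right) = - 2 d + 2 q$)
$I = 7248$ ($I = - 6 \left(-1321 - -113\right) = - 6 \left(-1321 + 113\right) = \left(-6\right) \left(-1208\right) = 7248$)
$s{\left(F \right)} = \sqrt{7 + F}$
$\frac{s{\left(-64 \right)} - 143}{j{\left(-47,-21 \right)} + I} = \frac{\sqrt{7 - 64} - 143}{\left(\left(-2\right) \left(-47\right) + 2 \left(-21\right)\right) + 7248} = \frac{\sqrt{-57} - 143}{\left(94 - 42\right) + 7248} = \frac{i \sqrt{57} - 143}{52 + 7248} = \frac{-143 + i \sqrt{57}}{7300} = \left(-143 + i \sqrt{57}\right) \frac{1}{7300} = - \frac{143}{7300} + \frac{i \sqrt{57}}{7300}$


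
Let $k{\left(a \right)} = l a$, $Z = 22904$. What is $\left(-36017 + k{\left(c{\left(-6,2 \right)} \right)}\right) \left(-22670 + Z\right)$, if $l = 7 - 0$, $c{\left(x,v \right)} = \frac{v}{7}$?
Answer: $-8427510$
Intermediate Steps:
$c{\left(x,v \right)} = \frac{v}{7}$ ($c{\left(x,v \right)} = v \frac{1}{7} = \frac{v}{7}$)
$l = 7$ ($l = 7 + 0 = 7$)
$k{\left(a \right)} = 7 a$
$\left(-36017 + k{\left(c{\left(-6,2 \right)} \right)}\right) \left(-22670 + Z\right) = \left(-36017 + 7 \cdot \frac{1}{7} \cdot 2\right) \left(-22670 + 22904\right) = \left(-36017 + 7 \cdot \frac{2}{7}\right) 234 = \left(-36017 + 2\right) 234 = \left(-36015\right) 234 = -8427510$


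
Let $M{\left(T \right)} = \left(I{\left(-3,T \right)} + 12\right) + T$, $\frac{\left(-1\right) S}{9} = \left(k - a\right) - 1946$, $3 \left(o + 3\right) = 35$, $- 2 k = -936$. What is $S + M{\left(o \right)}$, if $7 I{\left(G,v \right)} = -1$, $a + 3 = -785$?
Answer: $\frac{130841}{21} \approx 6230.5$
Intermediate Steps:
$k = 468$ ($k = \left(- \frac{1}{2}\right) \left(-936\right) = 468$)
$a = -788$ ($a = -3 - 785 = -788$)
$o = \frac{26}{3}$ ($o = -3 + \frac{1}{3} \cdot 35 = -3 + \frac{35}{3} = \frac{26}{3} \approx 8.6667$)
$I{\left(G,v \right)} = - \frac{1}{7}$ ($I{\left(G,v \right)} = \frac{1}{7} \left(-1\right) = - \frac{1}{7}$)
$S = 6210$ ($S = - 9 \left(\left(468 - -788\right) - 1946\right) = - 9 \left(\left(468 + 788\right) - 1946\right) = - 9 \left(1256 - 1946\right) = \left(-9\right) \left(-690\right) = 6210$)
$M{\left(T \right)} = \frac{83}{7} + T$ ($M{\left(T \right)} = \left(- \frac{1}{7} + 12\right) + T = \frac{83}{7} + T$)
$S + M{\left(o \right)} = 6210 + \left(\frac{83}{7} + \frac{26}{3}\right) = 6210 + \frac{431}{21} = \frac{130841}{21}$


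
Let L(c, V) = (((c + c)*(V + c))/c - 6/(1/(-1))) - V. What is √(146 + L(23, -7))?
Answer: √191 ≈ 13.820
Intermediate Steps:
L(c, V) = 6 + V + 2*c (L(c, V) = (((2*c)*(V + c))/c - 6/(-1)) - V = ((2*c*(V + c))/c - 6*(-1)) - V = ((2*V + 2*c) + 6) - V = (6 + 2*V + 2*c) - V = 6 + V + 2*c)
√(146 + L(23, -7)) = √(146 + (6 - 7 + 2*23)) = √(146 + (6 - 7 + 46)) = √(146 + 45) = √191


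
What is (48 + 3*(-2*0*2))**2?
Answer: 2304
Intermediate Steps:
(48 + 3*(-2*0*2))**2 = (48 + 3*(0*2))**2 = (48 + 3*0)**2 = (48 + 0)**2 = 48**2 = 2304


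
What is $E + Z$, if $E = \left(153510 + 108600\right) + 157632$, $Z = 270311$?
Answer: $690053$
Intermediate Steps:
$E = 419742$ ($E = 262110 + 157632 = 419742$)
$E + Z = 419742 + 270311 = 690053$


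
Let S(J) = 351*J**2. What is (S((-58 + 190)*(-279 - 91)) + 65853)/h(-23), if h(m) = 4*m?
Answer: -837256371453/92 ≈ -9.1006e+9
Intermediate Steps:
(S((-58 + 190)*(-279 - 91)) + 65853)/h(-23) = (351*((-58 + 190)*(-279 - 91))**2 + 65853)/((4*(-23))) = (351*(132*(-370))**2 + 65853)/(-92) = (351*(-48840)**2 + 65853)*(-1/92) = (351*2385345600 + 65853)*(-1/92) = (837256305600 + 65853)*(-1/92) = 837256371453*(-1/92) = -837256371453/92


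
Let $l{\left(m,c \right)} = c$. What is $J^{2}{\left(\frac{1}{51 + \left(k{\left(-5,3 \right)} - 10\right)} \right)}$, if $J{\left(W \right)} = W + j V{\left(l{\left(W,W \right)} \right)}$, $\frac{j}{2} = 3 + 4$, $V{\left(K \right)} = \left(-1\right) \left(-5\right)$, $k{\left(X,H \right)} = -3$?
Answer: $\frac{7080921}{1444} \approx 4903.7$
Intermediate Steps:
$V{\left(K \right)} = 5$
$j = 14$ ($j = 2 \left(3 + 4\right) = 2 \cdot 7 = 14$)
$J{\left(W \right)} = 70 + W$ ($J{\left(W \right)} = W + 14 \cdot 5 = W + 70 = 70 + W$)
$J^{2}{\left(\frac{1}{51 + \left(k{\left(-5,3 \right)} - 10\right)} \right)} = \left(70 + \frac{1}{51 - 13}\right)^{2} = \left(70 + \frac{1}{38}\right)^{2} = \left(\frac{2661}{38}\right)^{2} = \frac{7080921}{1444}$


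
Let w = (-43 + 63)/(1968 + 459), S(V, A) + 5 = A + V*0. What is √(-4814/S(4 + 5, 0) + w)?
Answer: √141781432530/12135 ≈ 31.029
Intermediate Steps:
S(V, A) = -5 + A (S(V, A) = -5 + (A + V*0) = -5 + (A + 0) = -5 + A)
w = 20/2427 ≈ 0.0082406
√(-4814/S(4 + 5, 0) + w) = √(-4814/(-5 + 0) + 20/2427) = √(-4814/(-5) + 20/2427) = √(-4814*(-⅕) + 20/2427) = √(4814/5 + 20/2427) = √(11683678/12135) = √141781432530/12135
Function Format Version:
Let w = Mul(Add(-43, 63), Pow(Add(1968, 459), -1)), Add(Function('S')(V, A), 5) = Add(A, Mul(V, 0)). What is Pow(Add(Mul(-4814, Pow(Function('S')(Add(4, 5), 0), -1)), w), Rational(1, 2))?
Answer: Mul(Rational(1, 12135), Pow(141781432530, Rational(1, 2))) ≈ 31.029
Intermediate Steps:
Function('S')(V, A) = Add(-5, A) (Function('S')(V, A) = Add(-5, Add(A, Mul(V, 0))) = Add(-5, Add(A, 0)) = Add(-5, A))
w = Rational(20, 2427) (w = Mul(20, Pow(2427, -1)) = Mul(20, Rational(1, 2427)) = Rational(20, 2427) ≈ 0.0082406)
Pow(Add(Mul(-4814, Pow(Function('S')(Add(4, 5), 0), -1)), w), Rational(1, 2)) = Pow(Add(Mul(-4814, Pow(Add(-5, 0), -1)), Rational(20, 2427)), Rational(1, 2)) = Pow(Add(Mul(-4814, Pow(-5, -1)), Rational(20, 2427)), Rational(1, 2)) = Pow(Add(Mul(-4814, Rational(-1, 5)), Rational(20, 2427)), Rational(1, 2)) = Pow(Add(Rational(4814, 5), Rational(20, 2427)), Rational(1, 2)) = Pow(Rational(11683678, 12135), Rational(1, 2)) = Mul(Rational(1, 12135), Pow(141781432530, Rational(1, 2)))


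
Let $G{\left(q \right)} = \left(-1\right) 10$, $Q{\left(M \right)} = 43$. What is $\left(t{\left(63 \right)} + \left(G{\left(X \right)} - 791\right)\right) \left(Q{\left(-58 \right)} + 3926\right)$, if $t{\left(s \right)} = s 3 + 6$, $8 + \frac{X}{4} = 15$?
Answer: $-2405214$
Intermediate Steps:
$X = 28$ ($X = -32 + 4 \cdot 15 = -32 + 60 = 28$)
$G{\left(q \right)} = -10$
$t{\left(s \right)} = 6 + 3 s$ ($t{\left(s \right)} = 3 s + 6 = 6 + 3 s$)
$\left(t{\left(63 \right)} + \left(G{\left(X \right)} - 791\right)\right) \left(Q{\left(-58 \right)} + 3926\right) = \left(\left(6 + 3 \cdot 63\right) - 801\right) \left(43 + 3926\right) = \left(\left(6 + 189\right) - 801\right) 3969 = \left(195 - 801\right) 3969 = \left(-606\right) 3969 = -2405214$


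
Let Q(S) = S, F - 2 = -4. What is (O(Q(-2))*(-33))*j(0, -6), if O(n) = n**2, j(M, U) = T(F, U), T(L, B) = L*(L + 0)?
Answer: -528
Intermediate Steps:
F = -2 (F = 2 - 4 = -2)
T(L, B) = L**2 (T(L, B) = L*L = L**2)
j(M, U) = 4 (j(M, U) = (-2)**2 = 4)
(O(Q(-2))*(-33))*j(0, -6) = ((-2)**2*(-33))*4 = (4*(-33))*4 = -132*4 = -528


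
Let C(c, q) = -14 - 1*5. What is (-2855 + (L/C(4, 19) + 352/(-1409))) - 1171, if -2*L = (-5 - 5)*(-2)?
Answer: -107772644/26771 ≈ -4025.7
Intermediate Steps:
L = -10 (L = -(-5 - 5)*(-2)/2 = -(-5)*(-2) = -1/2*20 = -10)
C(c, q) = -19 (C(c, q) = -14 - 5 = -19)
(-2855 + (L/C(4, 19) + 352/(-1409))) - 1171 = (-2855 + (-10/(-19) + 352/(-1409))) - 1171 = (-2855 + (-10*(-1/19) + 352*(-1/1409))) - 1171 = (-2855 + (10/19 - 352/1409)) - 1171 = (-2855 + 7402/26771) - 1171 = -76423803/26771 - 1171 = -107772644/26771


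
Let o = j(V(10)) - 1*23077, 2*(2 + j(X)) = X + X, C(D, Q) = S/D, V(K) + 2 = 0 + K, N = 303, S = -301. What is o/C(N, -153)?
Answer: 6990513/301 ≈ 23224.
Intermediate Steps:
V(K) = -2 + K (V(K) = -2 + (0 + K) = -2 + K)
C(D, Q) = -301/D
j(X) = -2 + X (j(X) = -2 + (X + X)/2 = -2 + (2*X)/2 = -2 + X)
o = -23071 (o = (-2 + (-2 + 10)) - 1*23077 = (-2 + 8) - 23077 = 6 - 23077 = -23071)
o/C(N, -153) = -23071/((-301/303)) = -23071/((-301*1/303)) = -23071/(-301/303) = -23071*(-303/301) = 6990513/301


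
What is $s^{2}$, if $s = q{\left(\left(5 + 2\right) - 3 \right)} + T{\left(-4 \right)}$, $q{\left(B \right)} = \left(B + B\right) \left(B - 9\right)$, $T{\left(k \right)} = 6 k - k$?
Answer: $3600$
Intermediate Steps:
$T{\left(k \right)} = 5 k$
$q{\left(B \right)} = 2 B \left(-9 + B\right)$
$s = -60$ ($s = 2 \left(\left(5 + 2\right) - 3\right) \left(-9 + \left(\left(5 + 2\right) - 3\right)\right) + 5 \left(-4\right) = 2 \left(7 - 3\right) \left(-9 + \left(7 - 3\right)\right) - 20 = 2 \cdot 4 \left(-9 + 4\right) - 20 = 2 \cdot 4 \left(-5\right) - 20 = -40 - 20 = -60$)
$s^{2} = \left(-60\right)^{2} = 3600$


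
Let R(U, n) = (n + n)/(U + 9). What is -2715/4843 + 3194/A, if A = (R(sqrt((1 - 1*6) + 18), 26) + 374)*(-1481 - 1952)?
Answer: -11542764504715/20500579719798 - 20761*sqrt(13)/4233033186 ≈ -0.56306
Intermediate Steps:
R(U, n) = 2*n/(9 + U) (R(U, n) = (2*n)/(9 + U) = 2*n/(9 + U))
A = -1283942 - 178516/(9 + sqrt(13)) (A = (2*26/(9 + sqrt((1 - 1*6) + 18)) + 374)*(-1481 - 1952) = (2*26/(9 + sqrt((1 - 6) + 18)) + 374)*(-3433) = (2*26/(9 + sqrt(-5 + 18)) + 374)*(-3433) = (2*26/(9 + sqrt(13)) + 374)*(-3433) = (52/(9 + sqrt(13)) + 374)*(-3433) = (374 + 52/(9 + sqrt(13)))*(-3433) = -1283942 - 178516/(9 + sqrt(13)) ≈ -1.2981e+6)
-2715/4843 + 3194/A = -2715/4843 + 3194/(-22228675/17 + 44629*sqrt(13)/17)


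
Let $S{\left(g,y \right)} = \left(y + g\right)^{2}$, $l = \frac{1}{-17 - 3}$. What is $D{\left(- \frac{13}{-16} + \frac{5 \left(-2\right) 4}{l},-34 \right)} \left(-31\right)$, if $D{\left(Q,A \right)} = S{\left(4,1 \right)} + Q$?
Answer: $- \frac{409603}{16} \approx -25600.0$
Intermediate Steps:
$l = - \frac{1}{20}$ ($l = \frac{1}{-20} = - \frac{1}{20} \approx -0.05$)
$S{\left(g,y \right)} = \left(g + y\right)^{2}$
$D{\left(Q,A \right)} = 25 + Q$ ($D{\left(Q,A \right)} = \left(4 + 1\right)^{2} + Q = 5^{2} + Q = 25 + Q$)
$D{\left(- \frac{13}{-16} + \frac{5 \left(-2\right) 4}{l},-34 \right)} \left(-31\right) = \left(25 - \left(- \frac{13}{16} - \frac{5 \left(-2\right) 4}{- \frac{1}{20}}\right)\right) \left(-31\right) = \left(25 - \left(- \frac{13}{16} - \left(-10\right) 4 \left(-20\right)\right)\right) \left(-31\right) = \left(25 + \left(\frac{13}{16} - -800\right)\right) \left(-31\right) = \left(25 + \left(\frac{13}{16} + 800\right)\right) \left(-31\right) = \left(25 + \frac{12813}{16}\right) \left(-31\right) = \frac{13213}{16} \left(-31\right) = - \frac{409603}{16}$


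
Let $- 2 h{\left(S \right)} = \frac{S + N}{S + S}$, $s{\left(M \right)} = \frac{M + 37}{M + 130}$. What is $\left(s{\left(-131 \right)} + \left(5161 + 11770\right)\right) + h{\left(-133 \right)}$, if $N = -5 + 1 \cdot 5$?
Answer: $\frac{68099}{4} \approx 17025.0$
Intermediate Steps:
$s{\left(M \right)} = \frac{37 + M}{130 + M}$
$N = 0$ ($N = -5 + 5 = 0$)
$h{\left(S \right)} = - \frac{1}{4}$ ($h{\left(S \right)} = - \frac{\left(S + 0\right) \frac{1}{S + S}}{2} = - \frac{S \frac{1}{2 S}}{2} = \left(- \frac{1}{2}\right) \frac{1}{2} = - \frac{1}{4}$)
$\left(s{\left(-131 \right)} + \left(5161 + 11770\right)\right) + h{\left(-133 \right)} = \left(\frac{37 - 131}{130 - 131} + \left(5161 + 11770\right)\right) - \frac{1}{4} = \left(\frac{1}{-1} \left(-94\right) + 16931\right) - \frac{1}{4} = \left(\left(-1\right) \left(-94\right) + 16931\right) - \frac{1}{4} = \left(94 + 16931\right) - \frac{1}{4} = 17025 - \frac{1}{4} = \frac{68099}{4}$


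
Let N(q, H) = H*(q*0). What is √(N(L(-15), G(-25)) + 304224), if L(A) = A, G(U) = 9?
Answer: 4*√19014 ≈ 551.57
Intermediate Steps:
N(q, H) = 0 (N(q, H) = H*0 = 0)
√(N(L(-15), G(-25)) + 304224) = √(0 + 304224) = √304224 = 4*√19014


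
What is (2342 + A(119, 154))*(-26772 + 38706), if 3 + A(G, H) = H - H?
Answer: 27913626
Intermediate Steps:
A(G, H) = -3 (A(G, H) = -3 + (H - H) = -3 + 0 = -3)
(2342 + A(119, 154))*(-26772 + 38706) = (2342 - 3)*(-26772 + 38706) = 2339*11934 = 27913626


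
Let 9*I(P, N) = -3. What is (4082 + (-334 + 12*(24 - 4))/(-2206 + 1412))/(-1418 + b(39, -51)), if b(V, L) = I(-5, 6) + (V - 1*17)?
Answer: -4861803/1663033 ≈ -2.9235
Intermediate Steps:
I(P, N) = -1/3 (I(P, N) = (1/9)*(-3) = -1/3)
b(V, L) = -52/3 + V (b(V, L) = -1/3 + (V - 1*17) = -1/3 + (V - 17) = -1/3 + (-17 + V) = -52/3 + V)
(4082 + (-334 + 12*(24 - 4))/(-2206 + 1412))/(-1418 + b(39, -51)) = (4082 + (-334 + 12*(24 - 4))/(-2206 + 1412))/(-1418 + (-52/3 + 39)) = (4082 + (-334 + 12*20)/(-794))/(-1418 + 65/3) = (4082 + (-334 + 240)*(-1/794))/(-4189/3) = (4082 - 94*(-1/794))*(-3/4189) = (4082 + 47/397)*(-3/4189) = (1620601/397)*(-3/4189) = -4861803/1663033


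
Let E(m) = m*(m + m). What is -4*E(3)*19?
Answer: -1368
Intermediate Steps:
E(m) = 2*m² (E(m) = m*(2*m) = 2*m²)
-4*E(3)*19 = -8*3²*19 = -8*9*19 = -4*18*19 = -72*19 = -1368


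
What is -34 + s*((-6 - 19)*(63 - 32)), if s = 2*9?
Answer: -13984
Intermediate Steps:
s = 18
-34 + s*((-6 - 19)*(63 - 32)) = -34 + 18*((-6 - 19)*(63 - 32)) = -34 + 18*(-25*31) = -34 + 18*(-775) = -34 - 13950 = -13984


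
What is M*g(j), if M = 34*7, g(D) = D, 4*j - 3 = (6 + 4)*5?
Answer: 6307/2 ≈ 3153.5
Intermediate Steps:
j = 53/4 (j = ¾ + ((6 + 4)*5)/4 = ¾ + (10*5)/4 = ¾ + (¼)*50 = ¾ + 25/2 = 53/4 ≈ 13.250)
M = 238
M*g(j) = 238*(53/4) = 6307/2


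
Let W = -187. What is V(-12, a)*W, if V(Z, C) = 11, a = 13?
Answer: -2057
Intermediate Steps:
V(-12, a)*W = 11*(-187) = -2057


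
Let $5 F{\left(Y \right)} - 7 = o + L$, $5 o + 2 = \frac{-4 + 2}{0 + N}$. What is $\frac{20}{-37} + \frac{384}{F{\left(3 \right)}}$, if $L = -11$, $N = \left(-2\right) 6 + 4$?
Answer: $- \frac{474180}{1073} \approx -441.92$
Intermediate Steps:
$N = -8$ ($N = -12 + 4 = -8$)
$o = - \frac{7}{20}$ ($o = - \frac{2}{5} + \frac{\left(-4 + 2\right) \frac{1}{0 - 8}}{5} = - \frac{2}{5} + \frac{\left(-2\right) \frac{1}{-8}}{5} = - \frac{2}{5} + \frac{\left(-2\right) \left(- \frac{1}{8}\right)}{5} = - \frac{2}{5} + \frac{1}{5} \cdot \frac{1}{4} = - \frac{2}{5} + \frac{1}{20} = - \frac{7}{20} \approx -0.35$)
$F{\left(Y \right)} = - \frac{87}{100}$ ($F{\left(Y \right)} = \frac{7}{5} + \frac{- \frac{7}{20} - 11}{5} = \frac{7}{5} + \frac{1}{5} \left(- \frac{227}{20}\right) = \frac{7}{5} - \frac{227}{100} = - \frac{87}{100}$)
$\frac{20}{-37} + \frac{384}{F{\left(3 \right)}} = \frac{20}{-37} + \frac{384}{- \frac{87}{100}} = 20 \left(- \frac{1}{37}\right) + 384 \left(- \frac{100}{87}\right) = - \frac{20}{37} - \frac{12800}{29} = - \frac{474180}{1073}$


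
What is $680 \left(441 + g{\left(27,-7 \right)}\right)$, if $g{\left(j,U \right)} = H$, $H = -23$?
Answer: $284240$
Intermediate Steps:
$g{\left(j,U \right)} = -23$
$680 \left(441 + g{\left(27,-7 \right)}\right) = 680 \left(441 - 23\right) = 680 \cdot 418 = 284240$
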